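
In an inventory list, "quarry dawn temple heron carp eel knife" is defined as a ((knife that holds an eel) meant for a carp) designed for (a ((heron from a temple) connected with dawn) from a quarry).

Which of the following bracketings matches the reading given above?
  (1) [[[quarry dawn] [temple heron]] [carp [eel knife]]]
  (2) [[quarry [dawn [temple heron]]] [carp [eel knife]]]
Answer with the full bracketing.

[[quarry [dawn [temple heron]]] [carp [eel knife]]]

The paraphrase's head is the "knife" part ("carp eel knife"); its modifier is "quarry dawn temple heron".
That top-level split, carried through the inner groups, gives [[quarry [dawn [temple heron]]] [carp [eel knife]]].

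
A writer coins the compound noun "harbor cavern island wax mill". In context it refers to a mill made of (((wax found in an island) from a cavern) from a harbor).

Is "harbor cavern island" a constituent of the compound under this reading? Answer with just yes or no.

no

The top-level split is [harbor cavern island wax] [mill]; the full structure is [[harbor [cavern [island wax]]] mill].
"harbor cavern island" straddles a constituent boundary, so it is not a single unit.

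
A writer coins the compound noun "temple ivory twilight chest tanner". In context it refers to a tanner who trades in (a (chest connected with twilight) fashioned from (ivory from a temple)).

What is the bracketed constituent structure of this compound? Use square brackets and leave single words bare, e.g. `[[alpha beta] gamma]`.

Overall it is a kind of tanner; the modifier is "temple ivory twilight chest".
Within "temple ivory twilight chest", the head is "chest" (specifically "twilight chest") and the modifier is "temple ivory".
Within "temple ivory", the head is "ivory" and the modifier is "temple".
Within "twilight chest", the head is "chest" and the modifier is "twilight".
Assembled: [[[temple ivory] [twilight chest]] tanner].

[[[temple ivory] [twilight chest]] tanner]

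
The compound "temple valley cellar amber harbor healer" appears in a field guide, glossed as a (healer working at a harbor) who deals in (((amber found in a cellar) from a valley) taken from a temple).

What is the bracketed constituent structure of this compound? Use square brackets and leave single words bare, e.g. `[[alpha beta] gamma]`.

[[temple [valley [cellar amber]]] [harbor healer]]

The outermost head in the paraphrase is "healer" (specifically "harbor healer"), modified by "temple valley cellar amber".
"temple valley cellar amber" → head "amber" (specifically "valley cellar amber"), modifier "temple".
"valley cellar amber" → head "amber" (specifically "cellar amber"), modifier "valley".
"cellar amber" → head "amber", modifier "cellar".
"harbor healer" → head "healer", modifier "harbor".
Putting it together: [[temple [valley [cellar amber]]] [harbor healer]].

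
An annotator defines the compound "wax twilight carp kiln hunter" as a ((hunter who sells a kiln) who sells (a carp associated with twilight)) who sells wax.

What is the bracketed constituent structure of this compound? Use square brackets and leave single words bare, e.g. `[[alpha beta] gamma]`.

The outermost head in the paraphrase is "hunter" (specifically "twilight carp kiln hunter"), modified by "wax".
Within "twilight carp kiln hunter", the head is "hunter" (specifically "kiln hunter") and the modifier is "twilight carp".
Within "twilight carp", the head is "carp" and the modifier is "twilight".
Within "kiln hunter", the head is "hunter" and the modifier is "kiln".
So the structure is [wax [[twilight carp] [kiln hunter]]].

[wax [[twilight carp] [kiln hunter]]]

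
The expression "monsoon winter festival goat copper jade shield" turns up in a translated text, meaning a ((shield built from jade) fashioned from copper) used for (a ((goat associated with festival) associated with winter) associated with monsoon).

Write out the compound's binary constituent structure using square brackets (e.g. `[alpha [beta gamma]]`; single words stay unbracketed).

Overall it is a kind of shield (specifically "copper jade shield"); the modifier is "monsoon winter festival goat".
Within "monsoon winter festival goat", the head is "goat" (specifically "winter festival goat") and the modifier is "monsoon".
Within "winter festival goat", the head is "goat" (specifically "festival goat") and the modifier is "winter".
Within "festival goat", the head is "goat" and the modifier is "festival".
Within "copper jade shield", the head is "shield" (specifically "jade shield") and the modifier is "copper".
Within "jade shield", the head is "shield" and the modifier is "jade".
Assembled: [[monsoon [winter [festival goat]]] [copper [jade shield]]].

[[monsoon [winter [festival goat]]] [copper [jade shield]]]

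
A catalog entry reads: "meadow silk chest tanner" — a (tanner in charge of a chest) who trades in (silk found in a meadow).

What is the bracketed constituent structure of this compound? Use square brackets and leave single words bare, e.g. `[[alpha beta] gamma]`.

[[meadow silk] [chest tanner]]

At the top level: head "tanner" (specifically "chest tanner"); modifier "meadow silk".
Within "meadow silk", the head is "silk" and the modifier is "meadow".
Within "chest tanner", the head is "tanner" and the modifier is "chest".
Putting it together: [[meadow silk] [chest tanner]].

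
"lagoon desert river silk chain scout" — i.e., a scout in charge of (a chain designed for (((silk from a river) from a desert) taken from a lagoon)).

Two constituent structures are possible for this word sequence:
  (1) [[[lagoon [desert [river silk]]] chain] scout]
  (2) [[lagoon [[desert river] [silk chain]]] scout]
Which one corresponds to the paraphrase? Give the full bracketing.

The paraphrase's head is the "scout" part ("scout"); its modifier is "lagoon desert river silk chain".
That top-level split, carried through the inner groups, gives [[[lagoon [desert [river silk]]] chain] scout].

[[[lagoon [desert [river silk]]] chain] scout]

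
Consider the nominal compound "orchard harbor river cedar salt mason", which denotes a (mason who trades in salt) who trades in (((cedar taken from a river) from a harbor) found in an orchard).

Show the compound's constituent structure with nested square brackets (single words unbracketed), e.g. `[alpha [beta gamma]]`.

At the top level: head "mason" (specifically "salt mason"); modifier "orchard harbor river cedar".
"orchard harbor river cedar" → head "cedar" (specifically "harbor river cedar"), modifier "orchard".
"harbor river cedar" → head "cedar" (specifically "river cedar"), modifier "harbor".
"river cedar" → head "cedar", modifier "river".
"salt mason" → head "mason", modifier "salt".
Assembled: [[orchard [harbor [river cedar]]] [salt mason]].

[[orchard [harbor [river cedar]]] [salt mason]]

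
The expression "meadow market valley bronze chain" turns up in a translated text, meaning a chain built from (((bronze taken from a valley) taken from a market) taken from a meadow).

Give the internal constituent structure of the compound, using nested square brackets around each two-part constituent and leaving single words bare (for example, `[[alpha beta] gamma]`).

[[meadow [market [valley bronze]]] chain]

Whole compound: head "chain", modifier "meadow market valley bronze".
"meadow market valley bronze" → head "bronze" (specifically "market valley bronze"), modifier "meadow".
"market valley bronze" → head "bronze" (specifically "valley bronze"), modifier "market".
"valley bronze" → head "bronze", modifier "valley".
Assembled: [[meadow [market [valley bronze]]] chain].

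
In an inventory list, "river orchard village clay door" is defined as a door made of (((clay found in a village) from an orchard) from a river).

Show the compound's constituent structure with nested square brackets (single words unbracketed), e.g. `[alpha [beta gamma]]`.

The outermost head in the paraphrase is "door", modified by "river orchard village clay".
Within "river orchard village clay", the head is "clay" (specifically "orchard village clay") and the modifier is "river".
Within "orchard village clay", the head is "clay" (specifically "village clay") and the modifier is "orchard".
Within "village clay", the head is "clay" and the modifier is "village".
So the structure is [[river [orchard [village clay]]] door].

[[river [orchard [village clay]]] door]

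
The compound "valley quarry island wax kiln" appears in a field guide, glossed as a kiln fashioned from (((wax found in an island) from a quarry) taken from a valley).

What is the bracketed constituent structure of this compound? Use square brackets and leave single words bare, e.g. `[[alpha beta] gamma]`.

Overall it is a kind of kiln; the modifier is "valley quarry island wax".
Inside "valley quarry island wax": head "wax" (specifically "quarry island wax"), modifier "valley".
Inside "quarry island wax": head "wax" (specifically "island wax"), modifier "quarry".
Inside "island wax": head "wax", modifier "island".
Assembled: [[valley [quarry [island wax]]] kiln].

[[valley [quarry [island wax]]] kiln]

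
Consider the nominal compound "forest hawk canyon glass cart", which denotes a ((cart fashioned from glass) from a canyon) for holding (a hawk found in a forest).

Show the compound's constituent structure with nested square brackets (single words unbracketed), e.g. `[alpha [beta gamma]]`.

[[forest hawk] [canyon [glass cart]]]

The outermost head in the paraphrase is "cart" (specifically "canyon glass cart"), modified by "forest hawk".
"forest hawk" → head "hawk", modifier "forest".
"canyon glass cart" → head "cart" (specifically "glass cart"), modifier "canyon".
"glass cart" → head "cart", modifier "glass".
So the structure is [[forest hawk] [canyon [glass cart]]].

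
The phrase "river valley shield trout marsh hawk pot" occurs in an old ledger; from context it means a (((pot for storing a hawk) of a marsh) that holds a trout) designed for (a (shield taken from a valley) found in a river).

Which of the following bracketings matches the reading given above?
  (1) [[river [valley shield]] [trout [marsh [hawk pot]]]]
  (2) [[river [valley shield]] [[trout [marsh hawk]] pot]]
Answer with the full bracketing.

[[river [valley shield]] [trout [marsh [hawk pot]]]]

The paraphrase's head is the "pot" part ("trout marsh hawk pot"); its modifier is "river valley shield".
That top-level split, carried through the inner groups, gives [[river [valley shield]] [trout [marsh [hawk pot]]]].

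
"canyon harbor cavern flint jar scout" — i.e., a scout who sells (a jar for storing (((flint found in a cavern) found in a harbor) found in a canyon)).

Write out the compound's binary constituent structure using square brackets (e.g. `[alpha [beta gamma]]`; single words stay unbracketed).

[[[canyon [harbor [cavern flint]]] jar] scout]

The outermost head in the paraphrase is "scout", modified by "canyon harbor cavern flint jar".
"canyon harbor cavern flint jar" → head "jar", modifier "canyon harbor cavern flint".
"canyon harbor cavern flint" → head "flint" (specifically "harbor cavern flint"), modifier "canyon".
"harbor cavern flint" → head "flint" (specifically "cavern flint"), modifier "harbor".
"cavern flint" → head "flint", modifier "cavern".
Putting it together: [[[canyon [harbor [cavern flint]]] jar] scout].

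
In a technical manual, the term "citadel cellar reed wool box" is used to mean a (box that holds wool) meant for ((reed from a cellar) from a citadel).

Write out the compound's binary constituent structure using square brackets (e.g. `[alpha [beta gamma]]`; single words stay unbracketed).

[[citadel [cellar reed]] [wool box]]

Whole compound: head "box" (specifically "wool box"), modifier "citadel cellar reed".
Inside "citadel cellar reed": head "reed" (specifically "cellar reed"), modifier "citadel".
Inside "cellar reed": head "reed", modifier "cellar".
Inside "wool box": head "box", modifier "wool".
Putting it together: [[citadel [cellar reed]] [wool box]].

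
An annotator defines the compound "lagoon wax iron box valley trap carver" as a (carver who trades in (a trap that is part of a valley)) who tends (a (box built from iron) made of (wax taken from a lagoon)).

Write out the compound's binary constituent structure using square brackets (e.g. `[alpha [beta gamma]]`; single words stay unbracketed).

[[[lagoon wax] [iron box]] [[valley trap] carver]]

At the top level: head "carver" (specifically "valley trap carver"); modifier "lagoon wax iron box".
Inside "lagoon wax iron box": head "box" (specifically "iron box"), modifier "lagoon wax".
Inside "lagoon wax": head "wax", modifier "lagoon".
Inside "iron box": head "box", modifier "iron".
Inside "valley trap carver": head "carver", modifier "valley trap".
Inside "valley trap": head "trap", modifier "valley".
So the structure is [[[lagoon wax] [iron box]] [[valley trap] carver]].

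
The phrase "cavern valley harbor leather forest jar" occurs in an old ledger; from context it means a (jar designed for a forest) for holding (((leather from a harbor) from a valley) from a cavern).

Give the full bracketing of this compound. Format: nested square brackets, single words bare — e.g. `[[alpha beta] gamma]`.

[[cavern [valley [harbor leather]]] [forest jar]]

At the top level: head "jar" (specifically "forest jar"); modifier "cavern valley harbor leather".
"cavern valley harbor leather" → head "leather" (specifically "valley harbor leather"), modifier "cavern".
"valley harbor leather" → head "leather" (specifically "harbor leather"), modifier "valley".
"harbor leather" → head "leather", modifier "harbor".
"forest jar" → head "jar", modifier "forest".
So the structure is [[cavern [valley [harbor leather]]] [forest jar]].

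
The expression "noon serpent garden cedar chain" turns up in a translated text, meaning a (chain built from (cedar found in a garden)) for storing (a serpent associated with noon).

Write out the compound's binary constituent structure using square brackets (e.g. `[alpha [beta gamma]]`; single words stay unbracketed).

At the top level: head "chain" (specifically "garden cedar chain"); modifier "noon serpent".
Within "noon serpent", the head is "serpent" and the modifier is "noon".
Within "garden cedar chain", the head is "chain" and the modifier is "garden cedar".
Within "garden cedar", the head is "cedar" and the modifier is "garden".
Assembled: [[noon serpent] [[garden cedar] chain]].

[[noon serpent] [[garden cedar] chain]]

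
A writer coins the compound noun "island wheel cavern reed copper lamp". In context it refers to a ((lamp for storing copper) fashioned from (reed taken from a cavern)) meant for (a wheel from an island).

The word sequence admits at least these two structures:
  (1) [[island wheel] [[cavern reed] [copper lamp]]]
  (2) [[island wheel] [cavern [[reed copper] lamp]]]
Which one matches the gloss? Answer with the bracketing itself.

The paraphrase's head is the "lamp" part ("cavern reed copper lamp"); its modifier is "island wheel".
That top-level split, carried through the inner groups, gives [[island wheel] [[cavern reed] [copper lamp]]].

[[island wheel] [[cavern reed] [copper lamp]]]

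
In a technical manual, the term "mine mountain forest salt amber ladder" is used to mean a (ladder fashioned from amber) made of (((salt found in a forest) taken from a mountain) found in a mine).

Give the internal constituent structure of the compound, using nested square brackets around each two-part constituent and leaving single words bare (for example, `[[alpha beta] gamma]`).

The outermost head in the paraphrase is "ladder" (specifically "amber ladder"), modified by "mine mountain forest salt".
"mine mountain forest salt" → head "salt" (specifically "mountain forest salt"), modifier "mine".
"mountain forest salt" → head "salt" (specifically "forest salt"), modifier "mountain".
"forest salt" → head "salt", modifier "forest".
"amber ladder" → head "ladder", modifier "amber".
Putting it together: [[mine [mountain [forest salt]]] [amber ladder]].

[[mine [mountain [forest salt]]] [amber ladder]]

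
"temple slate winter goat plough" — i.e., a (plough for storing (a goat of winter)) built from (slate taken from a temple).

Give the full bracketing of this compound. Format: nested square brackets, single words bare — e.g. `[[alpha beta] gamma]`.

The outermost head in the paraphrase is "plough" (specifically "winter goat plough"), modified by "temple slate".
Within "temple slate", the head is "slate" and the modifier is "temple".
Within "winter goat plough", the head is "plough" and the modifier is "winter goat".
Within "winter goat", the head is "goat" and the modifier is "winter".
So the structure is [[temple slate] [[winter goat] plough]].

[[temple slate] [[winter goat] plough]]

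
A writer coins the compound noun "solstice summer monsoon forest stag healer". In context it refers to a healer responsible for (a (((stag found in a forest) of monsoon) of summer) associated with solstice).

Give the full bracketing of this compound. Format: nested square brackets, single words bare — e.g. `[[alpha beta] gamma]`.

[[solstice [summer [monsoon [forest stag]]]] healer]

Whole compound: head "healer", modifier "solstice summer monsoon forest stag".
Within "solstice summer monsoon forest stag", the head is "stag" (specifically "summer monsoon forest stag") and the modifier is "solstice".
Within "summer monsoon forest stag", the head is "stag" (specifically "monsoon forest stag") and the modifier is "summer".
Within "monsoon forest stag", the head is "stag" (specifically "forest stag") and the modifier is "monsoon".
Within "forest stag", the head is "stag" and the modifier is "forest".
Assembled: [[solstice [summer [monsoon [forest stag]]]] healer].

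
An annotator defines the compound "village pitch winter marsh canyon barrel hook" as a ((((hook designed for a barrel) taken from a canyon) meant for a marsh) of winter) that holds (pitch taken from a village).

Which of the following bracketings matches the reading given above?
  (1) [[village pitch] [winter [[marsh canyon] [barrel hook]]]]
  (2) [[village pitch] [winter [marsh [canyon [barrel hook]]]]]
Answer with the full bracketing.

[[village pitch] [winter [marsh [canyon [barrel hook]]]]]

The paraphrase's head is the "hook" part ("winter marsh canyon barrel hook"); its modifier is "village pitch".
That top-level split, carried through the inner groups, gives [[village pitch] [winter [marsh [canyon [barrel hook]]]]].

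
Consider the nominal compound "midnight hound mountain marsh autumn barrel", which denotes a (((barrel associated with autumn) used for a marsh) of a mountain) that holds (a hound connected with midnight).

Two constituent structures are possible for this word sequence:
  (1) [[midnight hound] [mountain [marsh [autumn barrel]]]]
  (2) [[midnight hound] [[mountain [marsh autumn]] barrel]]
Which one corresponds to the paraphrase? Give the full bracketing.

[[midnight hound] [mountain [marsh [autumn barrel]]]]

The paraphrase's head is the "barrel" part ("mountain marsh autumn barrel"); its modifier is "midnight hound".
That top-level split, carried through the inner groups, gives [[midnight hound] [mountain [marsh [autumn barrel]]]].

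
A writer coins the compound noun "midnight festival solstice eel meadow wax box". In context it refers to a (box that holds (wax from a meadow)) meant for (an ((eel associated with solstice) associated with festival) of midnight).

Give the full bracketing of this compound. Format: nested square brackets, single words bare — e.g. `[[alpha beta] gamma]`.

Overall it is a kind of box (specifically "meadow wax box"); the modifier is "midnight festival solstice eel".
"midnight festival solstice eel" → head "eel" (specifically "festival solstice eel"), modifier "midnight".
"festival solstice eel" → head "eel" (specifically "solstice eel"), modifier "festival".
"solstice eel" → head "eel", modifier "solstice".
"meadow wax box" → head "box", modifier "meadow wax".
"meadow wax" → head "wax", modifier "meadow".
So the structure is [[midnight [festival [solstice eel]]] [[meadow wax] box]].

[[midnight [festival [solstice eel]]] [[meadow wax] box]]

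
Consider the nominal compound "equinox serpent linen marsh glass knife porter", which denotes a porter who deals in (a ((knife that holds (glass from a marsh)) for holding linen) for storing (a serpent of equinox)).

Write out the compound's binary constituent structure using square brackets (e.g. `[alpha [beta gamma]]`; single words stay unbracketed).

[[[equinox serpent] [linen [[marsh glass] knife]]] porter]

At the top level: head "porter"; modifier "equinox serpent linen marsh glass knife".
Within "equinox serpent linen marsh glass knife", the head is "knife" (specifically "linen marsh glass knife") and the modifier is "equinox serpent".
Within "equinox serpent", the head is "serpent" and the modifier is "equinox".
Within "linen marsh glass knife", the head is "knife" (specifically "marsh glass knife") and the modifier is "linen".
Within "marsh glass knife", the head is "knife" and the modifier is "marsh glass".
Within "marsh glass", the head is "glass" and the modifier is "marsh".
Putting it together: [[[equinox serpent] [linen [[marsh glass] knife]]] porter].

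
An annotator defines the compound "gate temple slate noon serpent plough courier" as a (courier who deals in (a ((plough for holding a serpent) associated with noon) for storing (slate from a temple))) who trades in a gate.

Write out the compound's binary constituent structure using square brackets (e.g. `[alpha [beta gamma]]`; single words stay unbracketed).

[gate [[[temple slate] [noon [serpent plough]]] courier]]

The outermost head in the paraphrase is "courier" (specifically "temple slate noon serpent plough courier"), modified by "gate".
"temple slate noon serpent plough courier" → head "courier", modifier "temple slate noon serpent plough".
"temple slate noon serpent plough" → head "plough" (specifically "noon serpent plough"), modifier "temple slate".
"temple slate" → head "slate", modifier "temple".
"noon serpent plough" → head "plough" (specifically "serpent plough"), modifier "noon".
"serpent plough" → head "plough", modifier "serpent".
So the structure is [gate [[[temple slate] [noon [serpent plough]]] courier]].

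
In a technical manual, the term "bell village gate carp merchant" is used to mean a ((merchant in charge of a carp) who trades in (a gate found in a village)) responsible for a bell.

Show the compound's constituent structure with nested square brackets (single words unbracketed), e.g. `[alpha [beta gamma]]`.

[bell [[village gate] [carp merchant]]]

At the top level: head "merchant" (specifically "village gate carp merchant"); modifier "bell".
Within "village gate carp merchant", the head is "merchant" (specifically "carp merchant") and the modifier is "village gate".
Within "village gate", the head is "gate" and the modifier is "village".
Within "carp merchant", the head is "merchant" and the modifier is "carp".
Assembled: [bell [[village gate] [carp merchant]]].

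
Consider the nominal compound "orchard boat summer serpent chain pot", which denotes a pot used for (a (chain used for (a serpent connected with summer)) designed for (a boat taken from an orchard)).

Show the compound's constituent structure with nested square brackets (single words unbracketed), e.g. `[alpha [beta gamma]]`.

Whole compound: head "pot", modifier "orchard boat summer serpent chain".
Within "orchard boat summer serpent chain", the head is "chain" (specifically "summer serpent chain") and the modifier is "orchard boat".
Within "orchard boat", the head is "boat" and the modifier is "orchard".
Within "summer serpent chain", the head is "chain" and the modifier is "summer serpent".
Within "summer serpent", the head is "serpent" and the modifier is "summer".
Putting it together: [[[orchard boat] [[summer serpent] chain]] pot].

[[[orchard boat] [[summer serpent] chain]] pot]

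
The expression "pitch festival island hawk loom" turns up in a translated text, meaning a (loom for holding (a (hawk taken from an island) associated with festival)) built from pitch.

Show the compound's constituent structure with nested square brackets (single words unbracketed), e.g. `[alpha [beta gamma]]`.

The outermost head in the paraphrase is "loom" (specifically "festival island hawk loom"), modified by "pitch".
Inside "festival island hawk loom": head "loom", modifier "festival island hawk".
Inside "festival island hawk": head "hawk" (specifically "island hawk"), modifier "festival".
Inside "island hawk": head "hawk", modifier "island".
Assembled: [pitch [[festival [island hawk]] loom]].

[pitch [[festival [island hawk]] loom]]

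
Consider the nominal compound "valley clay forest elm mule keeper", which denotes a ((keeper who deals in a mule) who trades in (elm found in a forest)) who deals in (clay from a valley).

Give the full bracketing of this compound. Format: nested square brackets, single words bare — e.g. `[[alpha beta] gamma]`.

Whole compound: head "keeper" (specifically "forest elm mule keeper"), modifier "valley clay".
Within "valley clay", the head is "clay" and the modifier is "valley".
Within "forest elm mule keeper", the head is "keeper" (specifically "mule keeper") and the modifier is "forest elm".
Within "forest elm", the head is "elm" and the modifier is "forest".
Within "mule keeper", the head is "keeper" and the modifier is "mule".
So the structure is [[valley clay] [[forest elm] [mule keeper]]].

[[valley clay] [[forest elm] [mule keeper]]]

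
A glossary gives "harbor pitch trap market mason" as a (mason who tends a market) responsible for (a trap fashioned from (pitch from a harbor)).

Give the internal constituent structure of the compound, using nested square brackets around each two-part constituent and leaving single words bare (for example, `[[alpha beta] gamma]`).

Overall it is a kind of mason (specifically "market mason"); the modifier is "harbor pitch trap".
Within "harbor pitch trap", the head is "trap" and the modifier is "harbor pitch".
Within "harbor pitch", the head is "pitch" and the modifier is "harbor".
Within "market mason", the head is "mason" and the modifier is "market".
Assembled: [[[harbor pitch] trap] [market mason]].

[[[harbor pitch] trap] [market mason]]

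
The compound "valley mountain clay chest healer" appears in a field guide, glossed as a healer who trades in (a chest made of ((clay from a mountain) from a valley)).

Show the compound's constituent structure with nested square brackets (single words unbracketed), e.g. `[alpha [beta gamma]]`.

At the top level: head "healer"; modifier "valley mountain clay chest".
Inside "valley mountain clay chest": head "chest", modifier "valley mountain clay".
Inside "valley mountain clay": head "clay" (specifically "mountain clay"), modifier "valley".
Inside "mountain clay": head "clay", modifier "mountain".
Putting it together: [[[valley [mountain clay]] chest] healer].

[[[valley [mountain clay]] chest] healer]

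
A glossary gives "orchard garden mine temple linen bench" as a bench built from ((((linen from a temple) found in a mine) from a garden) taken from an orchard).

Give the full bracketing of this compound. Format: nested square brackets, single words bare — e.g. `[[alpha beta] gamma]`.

Whole compound: head "bench", modifier "orchard garden mine temple linen".
Within "orchard garden mine temple linen", the head is "linen" (specifically "garden mine temple linen") and the modifier is "orchard".
Within "garden mine temple linen", the head is "linen" (specifically "mine temple linen") and the modifier is "garden".
Within "mine temple linen", the head is "linen" (specifically "temple linen") and the modifier is "mine".
Within "temple linen", the head is "linen" and the modifier is "temple".
Assembled: [[orchard [garden [mine [temple linen]]]] bench].

[[orchard [garden [mine [temple linen]]]] bench]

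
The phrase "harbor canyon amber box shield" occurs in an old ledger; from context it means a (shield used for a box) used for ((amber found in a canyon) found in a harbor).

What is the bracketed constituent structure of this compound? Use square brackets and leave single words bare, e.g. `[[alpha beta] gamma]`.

At the top level: head "shield" (specifically "box shield"); modifier "harbor canyon amber".
Inside "harbor canyon amber": head "amber" (specifically "canyon amber"), modifier "harbor".
Inside "canyon amber": head "amber", modifier "canyon".
Inside "box shield": head "shield", modifier "box".
So the structure is [[harbor [canyon amber]] [box shield]].

[[harbor [canyon amber]] [box shield]]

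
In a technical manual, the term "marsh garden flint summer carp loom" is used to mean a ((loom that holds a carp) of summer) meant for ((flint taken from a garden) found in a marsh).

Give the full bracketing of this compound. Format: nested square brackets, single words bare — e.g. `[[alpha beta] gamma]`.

Whole compound: head "loom" (specifically "summer carp loom"), modifier "marsh garden flint".
"marsh garden flint" → head "flint" (specifically "garden flint"), modifier "marsh".
"garden flint" → head "flint", modifier "garden".
"summer carp loom" → head "loom" (specifically "carp loom"), modifier "summer".
"carp loom" → head "loom", modifier "carp".
So the structure is [[marsh [garden flint]] [summer [carp loom]]].

[[marsh [garden flint]] [summer [carp loom]]]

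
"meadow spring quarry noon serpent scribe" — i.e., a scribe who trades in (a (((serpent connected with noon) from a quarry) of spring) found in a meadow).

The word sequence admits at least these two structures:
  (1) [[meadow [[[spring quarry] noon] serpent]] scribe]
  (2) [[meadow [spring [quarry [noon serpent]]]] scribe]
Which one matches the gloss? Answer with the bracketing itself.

The paraphrase's head is the "scribe" part ("scribe"); its modifier is "meadow spring quarry noon serpent".
That top-level split, carried through the inner groups, gives [[meadow [spring [quarry [noon serpent]]]] scribe].

[[meadow [spring [quarry [noon serpent]]]] scribe]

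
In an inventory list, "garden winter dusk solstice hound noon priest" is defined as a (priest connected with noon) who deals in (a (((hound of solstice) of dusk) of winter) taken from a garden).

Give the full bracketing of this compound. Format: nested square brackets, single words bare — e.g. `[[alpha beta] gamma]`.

[[garden [winter [dusk [solstice hound]]]] [noon priest]]

The outermost head in the paraphrase is "priest" (specifically "noon priest"), modified by "garden winter dusk solstice hound".
Within "garden winter dusk solstice hound", the head is "hound" (specifically "winter dusk solstice hound") and the modifier is "garden".
Within "winter dusk solstice hound", the head is "hound" (specifically "dusk solstice hound") and the modifier is "winter".
Within "dusk solstice hound", the head is "hound" (specifically "solstice hound") and the modifier is "dusk".
Within "solstice hound", the head is "hound" and the modifier is "solstice".
Within "noon priest", the head is "priest" and the modifier is "noon".
Putting it together: [[garden [winter [dusk [solstice hound]]]] [noon priest]].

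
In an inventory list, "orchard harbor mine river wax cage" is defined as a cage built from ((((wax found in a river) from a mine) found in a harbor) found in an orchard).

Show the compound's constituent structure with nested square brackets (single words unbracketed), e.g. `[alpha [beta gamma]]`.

Overall it is a kind of cage; the modifier is "orchard harbor mine river wax".
Within "orchard harbor mine river wax", the head is "wax" (specifically "harbor mine river wax") and the modifier is "orchard".
Within "harbor mine river wax", the head is "wax" (specifically "mine river wax") and the modifier is "harbor".
Within "mine river wax", the head is "wax" (specifically "river wax") and the modifier is "mine".
Within "river wax", the head is "wax" and the modifier is "river".
So the structure is [[orchard [harbor [mine [river wax]]]] cage].

[[orchard [harbor [mine [river wax]]]] cage]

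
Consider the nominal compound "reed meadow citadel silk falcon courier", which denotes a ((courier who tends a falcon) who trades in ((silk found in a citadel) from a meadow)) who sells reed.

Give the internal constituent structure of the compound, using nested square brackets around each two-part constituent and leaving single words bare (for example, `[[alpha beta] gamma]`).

The outermost head in the paraphrase is "courier" (specifically "meadow citadel silk falcon courier"), modified by "reed".
Within "meadow citadel silk falcon courier", the head is "courier" (specifically "falcon courier") and the modifier is "meadow citadel silk".
Within "meadow citadel silk", the head is "silk" (specifically "citadel silk") and the modifier is "meadow".
Within "citadel silk", the head is "silk" and the modifier is "citadel".
Within "falcon courier", the head is "courier" and the modifier is "falcon".
So the structure is [reed [[meadow [citadel silk]] [falcon courier]]].

[reed [[meadow [citadel silk]] [falcon courier]]]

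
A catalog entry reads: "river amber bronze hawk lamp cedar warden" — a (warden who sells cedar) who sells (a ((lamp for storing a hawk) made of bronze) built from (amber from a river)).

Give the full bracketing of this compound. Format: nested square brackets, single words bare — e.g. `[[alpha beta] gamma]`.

[[[river amber] [bronze [hawk lamp]]] [cedar warden]]

The outermost head in the paraphrase is "warden" (specifically "cedar warden"), modified by "river amber bronze hawk lamp".
Within "river amber bronze hawk lamp", the head is "lamp" (specifically "bronze hawk lamp") and the modifier is "river amber".
Within "river amber", the head is "amber" and the modifier is "river".
Within "bronze hawk lamp", the head is "lamp" (specifically "hawk lamp") and the modifier is "bronze".
Within "hawk lamp", the head is "lamp" and the modifier is "hawk".
Within "cedar warden", the head is "warden" and the modifier is "cedar".
Putting it together: [[[river amber] [bronze [hawk lamp]]] [cedar warden]].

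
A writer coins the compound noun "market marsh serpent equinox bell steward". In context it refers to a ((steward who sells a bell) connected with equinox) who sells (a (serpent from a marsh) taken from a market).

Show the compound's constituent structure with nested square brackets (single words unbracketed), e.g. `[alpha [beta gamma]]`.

The outermost head in the paraphrase is "steward" (specifically "equinox bell steward"), modified by "market marsh serpent".
"market marsh serpent" → head "serpent" (specifically "marsh serpent"), modifier "market".
"marsh serpent" → head "serpent", modifier "marsh".
"equinox bell steward" → head "steward" (specifically "bell steward"), modifier "equinox".
"bell steward" → head "steward", modifier "bell".
Assembled: [[market [marsh serpent]] [equinox [bell steward]]].

[[market [marsh serpent]] [equinox [bell steward]]]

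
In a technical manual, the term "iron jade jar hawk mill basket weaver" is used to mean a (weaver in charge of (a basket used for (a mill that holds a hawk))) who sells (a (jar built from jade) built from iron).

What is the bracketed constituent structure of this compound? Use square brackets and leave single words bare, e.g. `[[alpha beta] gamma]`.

[[iron [jade jar]] [[[hawk mill] basket] weaver]]

Whole compound: head "weaver" (specifically "hawk mill basket weaver"), modifier "iron jade jar".
Within "iron jade jar", the head is "jar" (specifically "jade jar") and the modifier is "iron".
Within "jade jar", the head is "jar" and the modifier is "jade".
Within "hawk mill basket weaver", the head is "weaver" and the modifier is "hawk mill basket".
Within "hawk mill basket", the head is "basket" and the modifier is "hawk mill".
Within "hawk mill", the head is "mill" and the modifier is "hawk".
Putting it together: [[iron [jade jar]] [[[hawk mill] basket] weaver]].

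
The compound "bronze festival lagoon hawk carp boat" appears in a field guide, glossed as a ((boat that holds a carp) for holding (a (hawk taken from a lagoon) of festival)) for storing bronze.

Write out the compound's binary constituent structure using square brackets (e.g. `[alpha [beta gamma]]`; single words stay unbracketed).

The outermost head in the paraphrase is "boat" (specifically "festival lagoon hawk carp boat"), modified by "bronze".
Inside "festival lagoon hawk carp boat": head "boat" (specifically "carp boat"), modifier "festival lagoon hawk".
Inside "festival lagoon hawk": head "hawk" (specifically "lagoon hawk"), modifier "festival".
Inside "lagoon hawk": head "hawk", modifier "lagoon".
Inside "carp boat": head "boat", modifier "carp".
Putting it together: [bronze [[festival [lagoon hawk]] [carp boat]]].

[bronze [[festival [lagoon hawk]] [carp boat]]]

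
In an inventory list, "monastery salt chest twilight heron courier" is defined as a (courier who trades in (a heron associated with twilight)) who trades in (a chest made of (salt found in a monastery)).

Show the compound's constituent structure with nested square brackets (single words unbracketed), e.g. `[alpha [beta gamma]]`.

[[[monastery salt] chest] [[twilight heron] courier]]

Whole compound: head "courier" (specifically "twilight heron courier"), modifier "monastery salt chest".
"monastery salt chest" → head "chest", modifier "monastery salt".
"monastery salt" → head "salt", modifier "monastery".
"twilight heron courier" → head "courier", modifier "twilight heron".
"twilight heron" → head "heron", modifier "twilight".
Assembled: [[[monastery salt] chest] [[twilight heron] courier]].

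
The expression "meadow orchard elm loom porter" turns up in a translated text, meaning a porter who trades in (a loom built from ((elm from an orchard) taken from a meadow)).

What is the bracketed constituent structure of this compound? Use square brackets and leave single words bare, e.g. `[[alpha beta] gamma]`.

At the top level: head "porter"; modifier "meadow orchard elm loom".
Within "meadow orchard elm loom", the head is "loom" and the modifier is "meadow orchard elm".
Within "meadow orchard elm", the head is "elm" (specifically "orchard elm") and the modifier is "meadow".
Within "orchard elm", the head is "elm" and the modifier is "orchard".
Putting it together: [[[meadow [orchard elm]] loom] porter].

[[[meadow [orchard elm]] loom] porter]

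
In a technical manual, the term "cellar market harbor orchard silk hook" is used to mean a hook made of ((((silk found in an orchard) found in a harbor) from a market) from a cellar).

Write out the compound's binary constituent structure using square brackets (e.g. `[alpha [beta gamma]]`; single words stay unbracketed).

[[cellar [market [harbor [orchard silk]]]] hook]

Whole compound: head "hook", modifier "cellar market harbor orchard silk".
Inside "cellar market harbor orchard silk": head "silk" (specifically "market harbor orchard silk"), modifier "cellar".
Inside "market harbor orchard silk": head "silk" (specifically "harbor orchard silk"), modifier "market".
Inside "harbor orchard silk": head "silk" (specifically "orchard silk"), modifier "harbor".
Inside "orchard silk": head "silk", modifier "orchard".
Putting it together: [[cellar [market [harbor [orchard silk]]]] hook].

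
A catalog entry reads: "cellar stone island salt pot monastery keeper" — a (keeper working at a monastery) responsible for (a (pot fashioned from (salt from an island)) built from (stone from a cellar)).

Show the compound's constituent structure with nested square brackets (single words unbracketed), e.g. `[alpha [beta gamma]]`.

[[[cellar stone] [[island salt] pot]] [monastery keeper]]

The outermost head in the paraphrase is "keeper" (specifically "monastery keeper"), modified by "cellar stone island salt pot".
"cellar stone island salt pot" → head "pot" (specifically "island salt pot"), modifier "cellar stone".
"cellar stone" → head "stone", modifier "cellar".
"island salt pot" → head "pot", modifier "island salt".
"island salt" → head "salt", modifier "island".
"monastery keeper" → head "keeper", modifier "monastery".
Putting it together: [[[cellar stone] [[island salt] pot]] [monastery keeper]].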